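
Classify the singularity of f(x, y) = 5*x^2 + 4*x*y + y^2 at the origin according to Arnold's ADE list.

The Hessian of f at 0 is [[10, 4], [4, 2]] with rank 2, so corank 0. A Groebner basis of the Jacobian ideal J(f) in C{x,y} is {x, y}; counting standard monomials gives mu = 1. Corank 0: nondegenerate Morse point, so A_1.

A_1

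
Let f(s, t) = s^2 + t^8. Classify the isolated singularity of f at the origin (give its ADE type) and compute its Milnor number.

The Hessian of f at 0 is [[2, 0], [0, 0]] with rank 1, so corank 1. A Groebner basis of the Jacobian ideal J(f) in C{s,t} is {t^7, s}; counting standard monomials gives mu = 7. Corank 1: A-series; mu = 7 gives A_7.

Type A7, Milnor number mu = 7.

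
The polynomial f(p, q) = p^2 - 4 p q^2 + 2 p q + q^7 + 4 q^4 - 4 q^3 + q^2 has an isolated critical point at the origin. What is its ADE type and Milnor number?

Type A_{6}, Milnor number mu = 6.

The Hessian of f at 0 has rank 1. Corank 1: A-series; mu = 6 gives A_6.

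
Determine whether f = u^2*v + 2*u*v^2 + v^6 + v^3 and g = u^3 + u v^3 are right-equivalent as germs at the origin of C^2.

No.

The Hessian of f at 0 has rank 0. Corank 2; j^3 = v*(u + v)^2 has shape L^2 M (L != M), so D-series; mu = 7 gives D_7. The Hessian of g at 0 has rank 0. Corank 2; j^3 = u^3 is a perfect cube, so E-series; the 4-jet and mu = 7 give E_7. f is D_7 but g is E_7, hence not right-equivalent.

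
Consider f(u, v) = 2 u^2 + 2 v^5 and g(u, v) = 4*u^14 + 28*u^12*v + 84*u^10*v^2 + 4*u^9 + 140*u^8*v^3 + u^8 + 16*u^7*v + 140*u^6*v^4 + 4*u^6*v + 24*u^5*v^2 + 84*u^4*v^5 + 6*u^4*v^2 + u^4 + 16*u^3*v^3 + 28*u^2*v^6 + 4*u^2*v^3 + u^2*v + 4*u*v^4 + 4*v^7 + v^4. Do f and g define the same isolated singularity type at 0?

No.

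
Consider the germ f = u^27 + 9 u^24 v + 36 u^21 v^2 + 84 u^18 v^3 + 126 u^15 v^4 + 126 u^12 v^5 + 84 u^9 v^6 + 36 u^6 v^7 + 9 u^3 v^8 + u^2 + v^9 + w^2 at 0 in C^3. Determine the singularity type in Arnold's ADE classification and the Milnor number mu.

Type A8, Milnor number mu = 8.

The Hessian of f at 0 has rank 2. Corank 1: A-series; mu = 8 gives A_8.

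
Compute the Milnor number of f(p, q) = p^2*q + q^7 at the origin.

8

The Hessian of f at 0 has rank 0. Corank 2; j^3 = p^2*q has shape L^2 M (L != M), so D-series; mu = 8 gives D_8.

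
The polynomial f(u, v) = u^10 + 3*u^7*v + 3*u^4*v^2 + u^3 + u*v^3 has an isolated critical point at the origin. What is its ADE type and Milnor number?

Type E7, Milnor number mu = 7.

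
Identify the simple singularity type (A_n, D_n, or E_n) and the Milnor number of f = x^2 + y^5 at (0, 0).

Type A4, Milnor number mu = 4.

The Hessian of f at 0 has rank 1. Corank 1: A-series; mu = 4 gives A_4.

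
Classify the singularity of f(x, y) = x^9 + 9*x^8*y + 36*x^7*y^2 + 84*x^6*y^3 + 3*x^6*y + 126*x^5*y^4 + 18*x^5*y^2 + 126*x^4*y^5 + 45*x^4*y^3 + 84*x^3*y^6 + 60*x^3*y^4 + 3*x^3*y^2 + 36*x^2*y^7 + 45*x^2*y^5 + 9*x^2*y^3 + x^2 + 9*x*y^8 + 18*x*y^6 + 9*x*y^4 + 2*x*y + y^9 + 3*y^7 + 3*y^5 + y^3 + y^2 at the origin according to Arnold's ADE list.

A_2

The Hessian of f at 0 has rank 1. Corank 1: A-series; mu = 2 gives A_2.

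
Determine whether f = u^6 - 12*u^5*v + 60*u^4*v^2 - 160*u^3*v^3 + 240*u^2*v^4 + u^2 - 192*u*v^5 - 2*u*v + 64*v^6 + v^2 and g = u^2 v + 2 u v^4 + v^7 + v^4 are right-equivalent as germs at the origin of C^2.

No.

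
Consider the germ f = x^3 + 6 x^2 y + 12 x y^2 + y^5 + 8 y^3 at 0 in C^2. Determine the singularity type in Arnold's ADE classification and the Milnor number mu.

Type E_8, Milnor number mu = 8.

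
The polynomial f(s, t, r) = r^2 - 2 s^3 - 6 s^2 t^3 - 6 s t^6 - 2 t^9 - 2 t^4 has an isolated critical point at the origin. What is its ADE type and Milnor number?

Type E6, Milnor number mu = 6.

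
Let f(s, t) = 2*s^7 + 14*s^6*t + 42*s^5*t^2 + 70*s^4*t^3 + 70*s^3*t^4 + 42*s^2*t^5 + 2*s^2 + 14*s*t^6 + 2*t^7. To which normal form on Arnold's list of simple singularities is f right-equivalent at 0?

A_6

The Hessian of f at 0 has rank 1. Corank 1: A-series; mu = 6 gives A_6.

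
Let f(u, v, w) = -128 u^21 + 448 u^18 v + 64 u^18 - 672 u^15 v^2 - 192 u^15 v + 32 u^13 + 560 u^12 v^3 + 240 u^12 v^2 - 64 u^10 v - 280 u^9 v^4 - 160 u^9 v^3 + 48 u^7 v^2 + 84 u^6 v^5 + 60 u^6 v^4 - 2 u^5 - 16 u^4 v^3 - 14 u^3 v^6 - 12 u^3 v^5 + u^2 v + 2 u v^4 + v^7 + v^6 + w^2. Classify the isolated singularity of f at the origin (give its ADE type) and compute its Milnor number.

Type D7, Milnor number mu = 7.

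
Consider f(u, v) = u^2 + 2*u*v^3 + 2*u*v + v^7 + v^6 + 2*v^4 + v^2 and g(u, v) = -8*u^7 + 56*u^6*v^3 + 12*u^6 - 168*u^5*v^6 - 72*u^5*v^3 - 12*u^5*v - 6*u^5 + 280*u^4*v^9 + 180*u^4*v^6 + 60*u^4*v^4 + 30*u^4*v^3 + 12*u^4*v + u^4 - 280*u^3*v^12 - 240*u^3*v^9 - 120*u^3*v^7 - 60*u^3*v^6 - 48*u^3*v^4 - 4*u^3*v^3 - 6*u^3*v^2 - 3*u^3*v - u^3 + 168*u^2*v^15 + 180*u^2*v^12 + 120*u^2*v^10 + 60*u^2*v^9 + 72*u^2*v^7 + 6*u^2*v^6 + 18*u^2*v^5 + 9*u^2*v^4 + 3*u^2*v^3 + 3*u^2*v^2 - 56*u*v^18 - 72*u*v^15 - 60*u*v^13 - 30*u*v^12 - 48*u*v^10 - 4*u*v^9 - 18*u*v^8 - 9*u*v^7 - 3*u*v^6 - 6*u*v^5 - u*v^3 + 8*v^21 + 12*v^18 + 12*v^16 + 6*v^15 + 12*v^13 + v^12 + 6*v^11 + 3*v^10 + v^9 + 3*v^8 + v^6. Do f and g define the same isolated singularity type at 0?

The Hessian of f at 0 is [[2, 2], [2, 2]] with rank 1, so corank 1. A Groebner basis of the Jacobian ideal J(f) in C{u,v} is {u + v^3 + v, u^2 + 2*u*v + v^2}; counting standard monomials gives mu = 6. Corank 1: A-series; mu = 6 gives A_6. The Hessian of g at 0 is [[0, 0], [0, 0]] with rank 0, so corank 2. A Groebner basis of the Jacobian ideal J(g) in C{u,v} is {3*u^2 + v^4 + v^3, u^3, u^2*v - u^2 - v^3/3, -2*u^2 + u*v^2 - 2*v^3/3}; counting standard monomials gives mu = 7. Corank 2; j^3 = -u^3 is a perfect cube, so E-series; the 4-jet and mu = 7 give E_7. f is A_6 but g is E_7, hence not right-equivalent.

No.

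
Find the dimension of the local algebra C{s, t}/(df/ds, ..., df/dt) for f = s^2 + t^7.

6

The Hessian of f at 0 has rank 1. Corank 1: A-series; mu = 6 gives A_6.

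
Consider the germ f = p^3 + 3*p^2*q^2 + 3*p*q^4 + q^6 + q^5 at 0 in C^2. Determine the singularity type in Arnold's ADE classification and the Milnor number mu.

Type E8, Milnor number mu = 8.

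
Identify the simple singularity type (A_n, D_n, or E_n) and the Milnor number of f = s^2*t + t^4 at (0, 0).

Type D_5, Milnor number mu = 5.

The Hessian of f at 0 is [[0, 0], [0, 0]] with rank 0, so corank 2. A Groebner basis of the Jacobian ideal J(f) in C{s,t} is {s^3, s^2/4 + t^3, s*t}; counting standard monomials gives mu = 5. Corank 2; j^3 = s^2*t has shape L^2 M (L != M), so D-series; mu = 5 gives D_5.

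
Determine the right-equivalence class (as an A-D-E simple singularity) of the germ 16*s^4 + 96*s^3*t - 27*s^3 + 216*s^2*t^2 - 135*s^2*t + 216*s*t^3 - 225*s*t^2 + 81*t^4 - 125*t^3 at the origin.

E_6

The Hessian of f at 0 is [[0, 0], [0, 0]] with rank 0, so corank 2. A Groebner basis of the Jacobian ideal J(f) in C{s,t} is {t^4, s*t^2 + 29*t^3/18, s^2 + 10*s*t/3 + 25*t^2/9}; counting standard monomials gives mu = 6. Corank 2; j^3 = -(3*s + 5*t)^3 is a perfect cube, so E-series; the 4-jet and mu = 6 give E_6.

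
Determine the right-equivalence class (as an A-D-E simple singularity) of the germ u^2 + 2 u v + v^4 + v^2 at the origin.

A_{3}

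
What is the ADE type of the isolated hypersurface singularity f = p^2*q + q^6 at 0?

D7

The Hessian of f at 0 is [[0, 0], [0, 0]] with rank 0, so corank 2. A Groebner basis of the Jacobian ideal J(f) in C{p,q} is {p^2/6 + q^5, p^3, p*q}; counting standard monomials gives mu = 7. Corank 2; j^3 = p^2*q has shape L^2 M (L != M), so D-series; mu = 7 gives D_7.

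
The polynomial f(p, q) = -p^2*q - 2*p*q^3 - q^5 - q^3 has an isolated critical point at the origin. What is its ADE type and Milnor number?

Type D4, Milnor number mu = 4.

The Hessian of f at 0 has rank 0. Corank 2; j^3 = -q*(p^2 + q^2) splits into three distinct lines over C (the quadratic factor has nonzero discriminant), so D_4.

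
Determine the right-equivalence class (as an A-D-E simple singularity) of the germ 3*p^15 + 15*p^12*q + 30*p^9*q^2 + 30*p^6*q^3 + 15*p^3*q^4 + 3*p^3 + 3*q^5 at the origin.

The Hessian of f at 0 has rank 0. Corank 2; j^3 = 3*p^3 is a perfect cube, so E-series; the 5-jet and mu = 8 give E_8.

E_{8}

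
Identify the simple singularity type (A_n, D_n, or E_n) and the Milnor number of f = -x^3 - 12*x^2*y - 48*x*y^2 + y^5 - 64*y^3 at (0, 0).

Type E_{8}, Milnor number mu = 8.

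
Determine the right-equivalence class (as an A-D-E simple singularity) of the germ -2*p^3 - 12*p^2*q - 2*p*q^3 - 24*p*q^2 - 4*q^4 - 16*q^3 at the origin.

The Hessian of f at 0 is [[0, 0], [0, 0]] with rank 0, so corank 2. A Groebner basis of the Jacobian ideal J(f) in C{p,q} is {p^3 + 6*p^2*q + 48*p^2 + 192*p*q + 192*q^2, -6*p^2 + p*q^2 - 24*p*q - 24*q^2, 3*p^2 + 12*p*q + q^3 + 12*q^2}; counting standard monomials gives mu = 7. Corank 2; j^3 = -2*(p + 2*q)^3 is a perfect cube, so E-series; the 4-jet and mu = 7 give E_7.

E7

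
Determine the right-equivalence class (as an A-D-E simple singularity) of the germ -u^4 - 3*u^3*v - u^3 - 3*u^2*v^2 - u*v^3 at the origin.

E7

The Hessian of f at 0 is [[0, 0], [0, 0]] with rank 0, so corank 2. A Groebner basis of the Jacobian ideal J(f) in C{u,v} is {3*u^2 + v^4 + v^3, u^3, u^2*v - u^2 - v^3/3, 2*u^2 + u*v^2 + 2*v^3/3}; counting standard monomials gives mu = 7. Corank 2; j^3 = -u^3 is a perfect cube, so E-series; the 4-jet and mu = 7 give E_7.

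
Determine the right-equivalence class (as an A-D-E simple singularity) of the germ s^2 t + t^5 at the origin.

D6

The Hessian of f at 0 is [[0, 0], [0, 0]] with rank 0, so corank 2. A Groebner basis of the Jacobian ideal J(f) in C{s,t} is {s^2/5 + t^4, s^3, s*t}; counting standard monomials gives mu = 6. Corank 2; j^3 = s^2*t has shape L^2 M (L != M), so D-series; mu = 6 gives D_6.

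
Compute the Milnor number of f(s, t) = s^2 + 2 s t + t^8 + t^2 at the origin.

The Hessian of f at 0 has rank 1. Corank 1: A-series; mu = 7 gives A_7.

7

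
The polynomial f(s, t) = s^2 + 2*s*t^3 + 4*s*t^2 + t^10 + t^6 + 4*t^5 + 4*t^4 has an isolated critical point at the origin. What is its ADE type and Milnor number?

Type A9, Milnor number mu = 9.

The Hessian of f at 0 is [[2, 0], [0, 0]] with rank 1, so corank 1. A Groebner basis of the Jacobian ideal J(f) in C{s,t} is {s^4 + 8*s^3/3 + 32*s^2*t - 320*s^2/3 - 896*s*t^2/3 + 512*s*t/3 - 1024*s/3 - 2048*t^2/3, s^3*t - 2*s^3 - 16*s^2*t + 48*s^2 + 128*s*t^2 - 64*s*t + 128*s + 256*t^2, s^3/6 + s^2*t^2 - 2*s^2*t + 16*s^2/3 + 40*s*t^2/3 - 16*s*t/3 + 32*s/3 + 64*t^2/3, s + t^3 + 2*t^2}; counting standard monomials gives mu = 9. Corank 1: A-series; mu = 9 gives A_9.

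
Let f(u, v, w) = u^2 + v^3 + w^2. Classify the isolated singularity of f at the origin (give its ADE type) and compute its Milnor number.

Type A_{2}, Milnor number mu = 2.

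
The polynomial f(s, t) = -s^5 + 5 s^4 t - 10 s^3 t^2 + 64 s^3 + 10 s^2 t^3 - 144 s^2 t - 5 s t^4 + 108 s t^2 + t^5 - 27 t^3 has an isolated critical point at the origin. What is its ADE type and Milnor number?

Type E_8, Milnor number mu = 8.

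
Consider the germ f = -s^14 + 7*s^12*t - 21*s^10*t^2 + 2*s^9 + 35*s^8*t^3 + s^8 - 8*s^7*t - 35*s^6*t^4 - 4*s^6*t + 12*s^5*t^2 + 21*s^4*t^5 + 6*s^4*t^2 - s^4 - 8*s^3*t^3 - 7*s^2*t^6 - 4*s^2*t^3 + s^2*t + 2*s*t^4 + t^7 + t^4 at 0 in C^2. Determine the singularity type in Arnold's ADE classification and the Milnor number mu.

Type D_5, Milnor number mu = 5.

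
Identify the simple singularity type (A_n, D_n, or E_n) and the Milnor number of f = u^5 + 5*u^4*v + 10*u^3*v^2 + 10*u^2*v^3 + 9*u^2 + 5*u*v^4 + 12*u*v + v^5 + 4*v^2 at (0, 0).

The Hessian of f at 0 is [[18, 12], [12, 8]] with rank 1, so corank 1. A Groebner basis of the Jacobian ideal J(f) in C{u,v} is {v^4, u + 2*v/3}; counting standard monomials gives mu = 4. Corank 1: A-series; mu = 4 gives A_4.

Type A_{4}, Milnor number mu = 4.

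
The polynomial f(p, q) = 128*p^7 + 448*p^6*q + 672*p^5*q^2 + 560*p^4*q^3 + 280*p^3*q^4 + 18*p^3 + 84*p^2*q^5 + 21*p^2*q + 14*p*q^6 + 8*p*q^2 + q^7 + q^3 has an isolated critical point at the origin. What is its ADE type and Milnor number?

The Hessian of f at 0 is [[0, 0], [0, 0]] with rank 0, so corank 2. A Groebner basis of the Jacobian ideal J(f) in C{p,q} is {-2187*p*q/14 + q^6 - 729*q^2/14, p*q^2 + q^3/3, p^2 + 5*p*q/6 + q^2/6}; counting standard monomials gives mu = 8. Corank 2; j^3 = (2*p + q)*(3*p + q)^2 has shape L^2 M (L != M), so D-series; mu = 8 gives D_8.

Type D8, Milnor number mu = 8.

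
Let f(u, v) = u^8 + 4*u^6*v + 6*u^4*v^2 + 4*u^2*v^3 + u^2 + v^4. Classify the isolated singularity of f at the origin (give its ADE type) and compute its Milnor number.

The Hessian of f at 0 has rank 1. Corank 1: A-series; mu = 3 gives A_3.

Type A_3, Milnor number mu = 3.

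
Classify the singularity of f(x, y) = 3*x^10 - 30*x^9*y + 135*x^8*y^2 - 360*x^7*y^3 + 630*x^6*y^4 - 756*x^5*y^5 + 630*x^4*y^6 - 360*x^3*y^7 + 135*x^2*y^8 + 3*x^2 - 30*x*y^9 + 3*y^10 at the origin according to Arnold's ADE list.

A9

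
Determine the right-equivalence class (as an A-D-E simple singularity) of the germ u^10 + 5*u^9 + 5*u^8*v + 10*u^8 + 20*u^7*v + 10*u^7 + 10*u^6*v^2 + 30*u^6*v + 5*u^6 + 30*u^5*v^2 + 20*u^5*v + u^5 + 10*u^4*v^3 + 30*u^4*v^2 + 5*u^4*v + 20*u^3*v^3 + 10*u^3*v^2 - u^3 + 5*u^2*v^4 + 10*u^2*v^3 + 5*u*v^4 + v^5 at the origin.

E8

The Hessian of f at 0 has rank 0. Corank 2; j^3 = -u^3 is a perfect cube, so E-series; the 5-jet and mu = 8 give E_8.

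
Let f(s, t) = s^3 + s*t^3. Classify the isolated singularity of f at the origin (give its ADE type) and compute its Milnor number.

Type E7, Milnor number mu = 7.

The Hessian of f at 0 has rank 0. Corank 2; j^3 = s^3 is a perfect cube, so E-series; the 4-jet and mu = 7 give E_7.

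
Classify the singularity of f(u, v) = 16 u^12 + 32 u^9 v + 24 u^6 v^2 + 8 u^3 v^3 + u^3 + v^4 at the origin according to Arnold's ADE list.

E_6

The Hessian of f at 0 is [[0, 0], [0, 0]] with rank 0, so corank 2. A Groebner basis of the Jacobian ideal J(f) in C{u,v} is {v^3, u^2}; counting standard monomials gives mu = 6. Corank 2; j^3 = u^3 is a perfect cube, so E-series; the 4-jet and mu = 6 give E_6.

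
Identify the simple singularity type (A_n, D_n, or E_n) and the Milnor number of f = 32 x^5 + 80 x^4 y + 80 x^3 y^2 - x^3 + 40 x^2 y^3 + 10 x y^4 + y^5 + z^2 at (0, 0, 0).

Type E8, Milnor number mu = 8.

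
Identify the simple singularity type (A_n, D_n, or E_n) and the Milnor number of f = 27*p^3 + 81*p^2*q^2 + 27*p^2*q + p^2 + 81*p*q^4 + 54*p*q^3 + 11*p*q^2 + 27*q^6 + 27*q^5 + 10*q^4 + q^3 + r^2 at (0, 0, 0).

Type A2, Milnor number mu = 2.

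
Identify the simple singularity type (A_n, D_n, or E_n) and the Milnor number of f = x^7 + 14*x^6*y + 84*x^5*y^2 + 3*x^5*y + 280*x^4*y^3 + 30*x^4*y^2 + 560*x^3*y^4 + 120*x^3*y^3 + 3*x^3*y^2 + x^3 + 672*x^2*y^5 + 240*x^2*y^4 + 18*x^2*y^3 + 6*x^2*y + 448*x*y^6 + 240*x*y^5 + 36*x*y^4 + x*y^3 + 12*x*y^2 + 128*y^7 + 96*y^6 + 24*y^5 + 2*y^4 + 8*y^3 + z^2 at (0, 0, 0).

Type E7, Milnor number mu = 7.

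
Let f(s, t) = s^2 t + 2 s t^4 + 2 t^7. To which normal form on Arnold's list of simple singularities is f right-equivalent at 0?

The Hessian of f at 0 has rank 0. Corank 2; j^3 = s^2*t has shape L^2 M (L != M), so D-series; mu = 8 gives D_8.

D_{8}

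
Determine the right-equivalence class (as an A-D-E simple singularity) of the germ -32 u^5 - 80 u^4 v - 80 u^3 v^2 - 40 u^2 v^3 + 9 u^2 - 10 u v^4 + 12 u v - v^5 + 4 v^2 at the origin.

A4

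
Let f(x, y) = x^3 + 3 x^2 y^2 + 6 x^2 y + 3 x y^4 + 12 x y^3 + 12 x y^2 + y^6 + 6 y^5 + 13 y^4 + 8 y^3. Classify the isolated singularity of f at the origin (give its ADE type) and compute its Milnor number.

Type E_6, Milnor number mu = 6.

The Hessian of f at 0 has rank 0. Corank 2; j^3 = (x + 2*y)^3 is a perfect cube, so E-series; the 4-jet and mu = 6 give E_6.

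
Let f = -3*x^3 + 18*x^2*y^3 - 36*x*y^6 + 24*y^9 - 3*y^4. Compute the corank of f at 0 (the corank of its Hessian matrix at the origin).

Hessian at 0 has rank 0.

2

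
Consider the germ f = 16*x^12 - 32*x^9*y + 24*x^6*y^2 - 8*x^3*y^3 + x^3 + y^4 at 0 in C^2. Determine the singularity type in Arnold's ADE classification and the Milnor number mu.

Type E6, Milnor number mu = 6.

The Hessian of f at 0 is [[0, 0], [0, 0]] with rank 0, so corank 2. A Groebner basis of the Jacobian ideal J(f) in C{x,y} is {y^3, x^2}; counting standard monomials gives mu = 6. Corank 2; j^3 = x^3 is a perfect cube, so E-series; the 4-jet and mu = 6 give E_6.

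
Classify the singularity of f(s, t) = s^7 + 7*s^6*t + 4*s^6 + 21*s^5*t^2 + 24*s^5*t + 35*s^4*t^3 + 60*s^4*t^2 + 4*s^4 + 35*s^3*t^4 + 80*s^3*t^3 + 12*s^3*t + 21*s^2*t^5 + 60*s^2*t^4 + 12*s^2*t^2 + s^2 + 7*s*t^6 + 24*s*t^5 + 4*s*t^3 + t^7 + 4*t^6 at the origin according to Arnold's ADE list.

A_6

The Hessian of f at 0 is [[2, 0], [0, 0]] with rank 1, so corank 1. A Groebner basis of the Jacobian ideal J(f) in C{s,t} is {s*t/2 + t^4, s*t^2 + s/6 + t^3/3, s^2}; counting standard monomials gives mu = 6. Corank 1: A-series; mu = 6 gives A_6.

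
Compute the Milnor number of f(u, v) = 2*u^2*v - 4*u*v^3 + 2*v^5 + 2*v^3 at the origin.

The Hessian of f at 0 is [[0, 0], [0, 0]] with rank 0, so corank 2. A Groebner basis of the Jacobian ideal J(f) in C{u,v} is {v^3, u^2 + 3*v^2, u*v}; counting standard monomials gives mu = 4. Corank 2; j^3 = 2*v*(u^2 + v^2) splits into three distinct lines over C (the quadratic factor has nonzero discriminant), so D_4.

4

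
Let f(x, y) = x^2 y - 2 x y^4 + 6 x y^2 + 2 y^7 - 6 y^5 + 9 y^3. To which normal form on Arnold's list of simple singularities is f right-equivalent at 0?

D_{8}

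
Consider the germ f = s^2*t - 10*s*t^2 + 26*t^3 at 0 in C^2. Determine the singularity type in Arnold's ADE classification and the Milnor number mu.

Type D_{4}, Milnor number mu = 4.

The Hessian of f at 0 has rank 0. Corank 2; j^3 = t*(s^2 - 10*s*t + 26*t^2) splits into three distinct lines over C (the quadratic factor has nonzero discriminant), so D_4.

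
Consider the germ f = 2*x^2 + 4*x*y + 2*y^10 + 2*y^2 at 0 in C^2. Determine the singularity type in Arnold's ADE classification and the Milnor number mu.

Type A_{9}, Milnor number mu = 9.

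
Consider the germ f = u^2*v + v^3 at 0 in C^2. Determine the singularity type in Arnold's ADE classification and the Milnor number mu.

The Hessian of f at 0 is [[0, 0], [0, 0]] with rank 0, so corank 2. A Groebner basis of the Jacobian ideal J(f) in C{u,v} is {v^3, u^2 + 3*v^2, u*v}; counting standard monomials gives mu = 4. Corank 2; j^3 = v*(u^2 + v^2) splits into three distinct lines over C (the quadratic factor has nonzero discriminant), so D_4.

Type D4, Milnor number mu = 4.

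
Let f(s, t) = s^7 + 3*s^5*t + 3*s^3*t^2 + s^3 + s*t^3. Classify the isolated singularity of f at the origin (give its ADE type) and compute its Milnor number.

The Hessian of f at 0 has rank 0. Corank 2; j^3 = s^3 is a perfect cube, so E-series; the 4-jet and mu = 7 give E_7.

Type E_7, Milnor number mu = 7.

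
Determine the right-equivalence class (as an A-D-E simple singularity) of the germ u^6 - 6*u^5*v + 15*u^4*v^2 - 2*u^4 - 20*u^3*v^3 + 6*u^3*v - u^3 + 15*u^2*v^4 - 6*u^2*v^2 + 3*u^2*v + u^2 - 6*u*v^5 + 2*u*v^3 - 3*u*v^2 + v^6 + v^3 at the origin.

A_{2}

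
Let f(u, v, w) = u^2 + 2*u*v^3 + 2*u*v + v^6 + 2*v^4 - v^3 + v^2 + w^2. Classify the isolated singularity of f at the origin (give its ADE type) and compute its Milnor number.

Type A2, Milnor number mu = 2.

The Hessian of f at 0 has rank 2. Corank 1: A-series; mu = 2 gives A_2.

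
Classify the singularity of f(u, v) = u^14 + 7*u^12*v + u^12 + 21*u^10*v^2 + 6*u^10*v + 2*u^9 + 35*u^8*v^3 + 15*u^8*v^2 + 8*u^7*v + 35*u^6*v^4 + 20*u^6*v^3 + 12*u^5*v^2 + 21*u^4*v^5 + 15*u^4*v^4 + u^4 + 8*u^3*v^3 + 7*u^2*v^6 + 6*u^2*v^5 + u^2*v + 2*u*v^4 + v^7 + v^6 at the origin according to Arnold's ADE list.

The Hessian of f at 0 has rank 0. Corank 2; j^3 = u^2*v has shape L^2 M (L != M), so D-series; mu = 7 gives D_7.

D7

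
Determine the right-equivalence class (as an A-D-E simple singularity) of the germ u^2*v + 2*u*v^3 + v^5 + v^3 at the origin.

D_4

The Hessian of f at 0 is [[0, 0], [0, 0]] with rank 0, so corank 2. A Groebner basis of the Jacobian ideal J(f) in C{u,v} is {v^3, u^2 + 3*v^2, u*v}; counting standard monomials gives mu = 4. Corank 2; j^3 = v*(u^2 + v^2) splits into three distinct lines over C (the quadratic factor has nonzero discriminant), so D_4.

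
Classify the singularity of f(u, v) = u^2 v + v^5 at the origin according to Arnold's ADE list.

D6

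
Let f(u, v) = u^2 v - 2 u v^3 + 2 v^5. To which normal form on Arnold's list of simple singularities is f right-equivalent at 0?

The Hessian of f at 0 has rank 0. Corank 2; j^3 = u^2*v has shape L^2 M (L != M), so D-series; mu = 6 gives D_6.

D_6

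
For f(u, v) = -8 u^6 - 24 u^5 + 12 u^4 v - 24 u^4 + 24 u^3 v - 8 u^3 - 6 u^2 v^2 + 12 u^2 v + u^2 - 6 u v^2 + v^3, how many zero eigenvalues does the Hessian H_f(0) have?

Hessian at 0 has rank 1.

1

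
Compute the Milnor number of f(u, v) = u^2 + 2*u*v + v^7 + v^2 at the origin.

6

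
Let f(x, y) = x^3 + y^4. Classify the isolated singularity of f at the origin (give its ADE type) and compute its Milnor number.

The Hessian of f at 0 has rank 0. Corank 2; j^3 = x^3 is a perfect cube, so E-series; the 4-jet and mu = 6 give E_6.

Type E_{6}, Milnor number mu = 6.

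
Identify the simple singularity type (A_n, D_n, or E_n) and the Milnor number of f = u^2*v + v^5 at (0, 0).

The Hessian of f at 0 is [[0, 0], [0, 0]] with rank 0, so corank 2. A Groebner basis of the Jacobian ideal J(f) in C{u,v} is {u^2/5 + v^4, u^3, u*v}; counting standard monomials gives mu = 6. Corank 2; j^3 = u^2*v has shape L^2 M (L != M), so D-series; mu = 6 gives D_6.

Type D_6, Milnor number mu = 6.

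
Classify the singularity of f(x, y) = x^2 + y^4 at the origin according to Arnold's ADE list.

A_3

The Hessian of f at 0 has rank 1. Corank 1: A-series; mu = 3 gives A_3.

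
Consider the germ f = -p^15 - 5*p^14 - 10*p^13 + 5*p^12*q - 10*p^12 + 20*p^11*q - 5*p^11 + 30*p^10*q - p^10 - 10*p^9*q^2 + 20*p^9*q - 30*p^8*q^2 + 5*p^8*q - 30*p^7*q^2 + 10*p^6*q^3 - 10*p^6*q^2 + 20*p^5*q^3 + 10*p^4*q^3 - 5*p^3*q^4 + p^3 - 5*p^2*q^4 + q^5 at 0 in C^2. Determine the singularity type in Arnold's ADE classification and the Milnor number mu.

The Hessian of f at 0 is [[0, 0], [0, 0]] with rank 0, so corank 2. A Groebner basis of the Jacobian ideal J(f) in C{p,q} is {q^4, p^2}; counting standard monomials gives mu = 8. Corank 2; j^3 = p^3 is a perfect cube, so E-series; the 5-jet and mu = 8 give E_8.

Type E_8, Milnor number mu = 8.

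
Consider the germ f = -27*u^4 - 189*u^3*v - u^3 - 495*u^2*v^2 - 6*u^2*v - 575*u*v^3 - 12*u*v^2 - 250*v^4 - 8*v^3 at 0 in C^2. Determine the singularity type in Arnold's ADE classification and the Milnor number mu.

Type E_7, Milnor number mu = 7.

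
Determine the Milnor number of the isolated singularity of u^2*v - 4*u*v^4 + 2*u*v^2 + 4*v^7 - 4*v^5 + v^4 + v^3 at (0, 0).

5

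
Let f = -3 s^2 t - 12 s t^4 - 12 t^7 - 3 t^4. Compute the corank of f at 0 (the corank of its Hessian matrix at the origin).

The Hessian at 0 is [[0, 0], [0, 0]] of rank 0; hence corank 2.

2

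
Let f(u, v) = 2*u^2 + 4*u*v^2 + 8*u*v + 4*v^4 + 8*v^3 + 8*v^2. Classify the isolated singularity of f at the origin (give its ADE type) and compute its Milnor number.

The Hessian of f at 0 is [[4, 8], [8, 16]] with rank 1, so corank 1. A Groebner basis of the Jacobian ideal J(f) in C{u,v} is {u^2 + 4*u + 8*v, u*v - 2*u - 4*v, u + v^2 + 2*v}; counting standard monomials gives mu = 3. Corank 1: A-series; mu = 3 gives A_3.

Type A3, Milnor number mu = 3.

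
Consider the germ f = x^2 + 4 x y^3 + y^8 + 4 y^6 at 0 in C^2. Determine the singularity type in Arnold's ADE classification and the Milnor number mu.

Type A7, Milnor number mu = 7.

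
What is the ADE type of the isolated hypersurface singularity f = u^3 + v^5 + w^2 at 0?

E_8

The Hessian of f at 0 has rank 1. Corank 2; j^3 = u^3 is a perfect cube, so E-series; the 5-jet and mu = 8 give E_8.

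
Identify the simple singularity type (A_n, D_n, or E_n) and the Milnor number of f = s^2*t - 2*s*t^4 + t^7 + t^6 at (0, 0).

The Hessian of f at 0 has rank 0. Corank 2; j^3 = s^2*t has shape L^2 M (L != M), so D-series; mu = 7 gives D_7.

Type D_7, Milnor number mu = 7.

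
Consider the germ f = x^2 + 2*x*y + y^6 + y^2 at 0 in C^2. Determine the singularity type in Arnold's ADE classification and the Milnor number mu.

The Hessian of f at 0 has rank 1. Corank 1: A-series; mu = 5 gives A_5.

Type A_5, Milnor number mu = 5.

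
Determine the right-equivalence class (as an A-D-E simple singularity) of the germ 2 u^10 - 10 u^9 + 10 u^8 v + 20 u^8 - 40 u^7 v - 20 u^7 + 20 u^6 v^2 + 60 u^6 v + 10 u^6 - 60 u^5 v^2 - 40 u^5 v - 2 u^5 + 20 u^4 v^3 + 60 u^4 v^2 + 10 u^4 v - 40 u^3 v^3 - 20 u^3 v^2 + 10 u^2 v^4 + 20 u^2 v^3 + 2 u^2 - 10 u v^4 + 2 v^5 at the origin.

A_{4}

The Hessian of f at 0 has rank 1. Corank 1: A-series; mu = 4 gives A_4.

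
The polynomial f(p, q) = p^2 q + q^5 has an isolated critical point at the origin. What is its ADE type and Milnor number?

Type D_6, Milnor number mu = 6.

The Hessian of f at 0 has rank 0. Corank 2; j^3 = p^2*q has shape L^2 M (L != M), so D-series; mu = 6 gives D_6.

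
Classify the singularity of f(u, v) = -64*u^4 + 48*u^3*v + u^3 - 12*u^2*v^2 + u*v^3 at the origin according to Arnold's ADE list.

E_7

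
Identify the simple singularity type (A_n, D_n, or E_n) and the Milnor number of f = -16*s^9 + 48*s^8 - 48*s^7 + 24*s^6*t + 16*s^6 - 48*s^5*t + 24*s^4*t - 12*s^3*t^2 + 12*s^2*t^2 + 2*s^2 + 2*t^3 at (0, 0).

Type A_2, Milnor number mu = 2.

The Hessian of f at 0 has rank 1. Corank 1: A-series; mu = 2 gives A_2.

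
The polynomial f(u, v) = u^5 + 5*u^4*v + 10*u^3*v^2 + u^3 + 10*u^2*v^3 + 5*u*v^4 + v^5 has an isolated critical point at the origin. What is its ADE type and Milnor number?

Type E8, Milnor number mu = 8.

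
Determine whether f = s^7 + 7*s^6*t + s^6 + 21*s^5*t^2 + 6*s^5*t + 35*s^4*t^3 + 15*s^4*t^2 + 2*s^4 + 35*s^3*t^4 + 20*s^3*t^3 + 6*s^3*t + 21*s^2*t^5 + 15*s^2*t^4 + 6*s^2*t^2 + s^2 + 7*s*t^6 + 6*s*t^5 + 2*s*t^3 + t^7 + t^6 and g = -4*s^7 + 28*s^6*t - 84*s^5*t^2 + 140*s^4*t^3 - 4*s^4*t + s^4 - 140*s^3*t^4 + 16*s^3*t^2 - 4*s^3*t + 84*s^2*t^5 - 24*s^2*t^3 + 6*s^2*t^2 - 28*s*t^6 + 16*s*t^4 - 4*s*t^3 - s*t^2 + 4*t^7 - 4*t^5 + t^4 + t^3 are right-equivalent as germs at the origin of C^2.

No.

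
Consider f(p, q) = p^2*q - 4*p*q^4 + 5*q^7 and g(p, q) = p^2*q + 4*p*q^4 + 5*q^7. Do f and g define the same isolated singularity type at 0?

Yes.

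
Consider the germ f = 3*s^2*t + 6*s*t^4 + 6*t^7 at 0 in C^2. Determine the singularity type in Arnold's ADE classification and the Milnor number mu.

Type D8, Milnor number mu = 8.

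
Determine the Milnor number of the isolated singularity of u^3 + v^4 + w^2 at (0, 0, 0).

The Hessian of f at 0 has rank 1. Corank 2; j^3 = u^3 is a perfect cube, so E-series; the 4-jet and mu = 6 give E_6.

6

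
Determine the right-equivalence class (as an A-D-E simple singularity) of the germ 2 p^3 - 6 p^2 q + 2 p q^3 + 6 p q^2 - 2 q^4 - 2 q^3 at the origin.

E_{7}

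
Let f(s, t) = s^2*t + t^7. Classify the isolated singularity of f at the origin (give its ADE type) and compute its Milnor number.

Type D_{8}, Milnor number mu = 8.

The Hessian of f at 0 has rank 0. Corank 2; j^3 = s^2*t has shape L^2 M (L != M), so D-series; mu = 8 gives D_8.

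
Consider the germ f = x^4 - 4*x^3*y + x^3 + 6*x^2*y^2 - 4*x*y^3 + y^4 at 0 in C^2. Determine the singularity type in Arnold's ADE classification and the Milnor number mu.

Type E6, Milnor number mu = 6.

The Hessian of f at 0 has rank 0. Corank 2; j^3 = x^3 is a perfect cube, so E-series; the 4-jet and mu = 6 give E_6.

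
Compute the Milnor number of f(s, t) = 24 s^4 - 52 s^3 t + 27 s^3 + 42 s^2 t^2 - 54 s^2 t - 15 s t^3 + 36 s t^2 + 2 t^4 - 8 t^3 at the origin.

The Hessian of f at 0 has rank 0. Corank 2; j^3 = (3*s - 2*t)^3 is a perfect cube, so E-series; the 4-jet and mu = 7 give E_7.

7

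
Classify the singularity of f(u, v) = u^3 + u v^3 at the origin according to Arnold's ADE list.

E_{7}

The Hessian of f at 0 is [[0, 0], [0, 0]] with rank 0, so corank 2. A Groebner basis of the Jacobian ideal J(f) in C{u,v} is {u^3, u*v^2, 3*u^2 + v^3}; counting standard monomials gives mu = 7. Corank 2; j^3 = u^3 is a perfect cube, so E-series; the 4-jet and mu = 7 give E_7.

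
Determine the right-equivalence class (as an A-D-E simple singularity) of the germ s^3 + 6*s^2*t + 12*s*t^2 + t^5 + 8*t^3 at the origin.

E8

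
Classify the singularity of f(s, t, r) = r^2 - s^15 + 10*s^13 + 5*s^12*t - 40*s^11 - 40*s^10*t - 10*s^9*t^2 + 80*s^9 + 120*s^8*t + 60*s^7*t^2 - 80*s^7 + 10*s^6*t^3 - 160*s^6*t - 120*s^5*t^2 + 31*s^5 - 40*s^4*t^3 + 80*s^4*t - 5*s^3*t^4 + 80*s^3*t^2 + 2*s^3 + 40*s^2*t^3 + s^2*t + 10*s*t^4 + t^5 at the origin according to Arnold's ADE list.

D6

The Hessian of f at 0 is [[0, 0, 0], [0, 0, 0], [0, 0, 2]] with rank 1, so corank 2. A Groebner basis of the Jacobian ideal J(f) in C{s,t,r} is {-s*t/10 + t^4, s*t^2, s^2 + s*t/2, r}; counting standard monomials gives mu = 6. Corank 2; j^3 = s^2*(2*s + t) has shape L^2 M (L != M), so D-series; mu = 6 gives D_6.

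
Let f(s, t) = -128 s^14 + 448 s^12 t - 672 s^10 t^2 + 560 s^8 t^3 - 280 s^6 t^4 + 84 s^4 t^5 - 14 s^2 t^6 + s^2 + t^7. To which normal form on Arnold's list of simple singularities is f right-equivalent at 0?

A6

The Hessian of f at 0 is [[2, 0], [0, 0]] with rank 1, so corank 1. A Groebner basis of the Jacobian ideal J(f) in C{s,t} is {t^6, s}; counting standard monomials gives mu = 6. Corank 1: A-series; mu = 6 gives A_6.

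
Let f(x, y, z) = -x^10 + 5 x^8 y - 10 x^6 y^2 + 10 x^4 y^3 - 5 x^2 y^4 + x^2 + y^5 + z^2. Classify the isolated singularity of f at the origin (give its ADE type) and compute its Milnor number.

Type A_4, Milnor number mu = 4.

The Hessian of f at 0 has rank 2. Corank 1: A-series; mu = 4 gives A_4.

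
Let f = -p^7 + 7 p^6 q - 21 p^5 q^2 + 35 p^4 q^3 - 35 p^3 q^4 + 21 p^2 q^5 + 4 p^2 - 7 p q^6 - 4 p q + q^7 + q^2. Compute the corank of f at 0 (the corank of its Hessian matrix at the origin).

1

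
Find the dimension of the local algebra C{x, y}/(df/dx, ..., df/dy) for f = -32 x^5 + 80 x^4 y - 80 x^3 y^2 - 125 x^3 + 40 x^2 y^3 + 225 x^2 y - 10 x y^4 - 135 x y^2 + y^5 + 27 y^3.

The Hessian of f at 0 has rank 0. Corank 2; j^3 = -(5*x - 3*y)^3 is a perfect cube, so E-series; the 5-jet and mu = 8 give E_8.

8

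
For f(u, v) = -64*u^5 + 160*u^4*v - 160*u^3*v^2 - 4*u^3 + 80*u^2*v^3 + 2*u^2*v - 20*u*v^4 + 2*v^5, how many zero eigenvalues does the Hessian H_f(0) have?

2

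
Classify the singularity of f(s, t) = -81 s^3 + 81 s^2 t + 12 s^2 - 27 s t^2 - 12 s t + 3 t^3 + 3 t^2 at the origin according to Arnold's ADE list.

The Hessian of f at 0 is [[24, -12], [-12, 6]] with rank 1, so corank 1. A Groebner basis of the Jacobian ideal J(f) in C{s,t} is {t^2, s - t/2}; counting standard monomials gives mu = 2. Corank 1: A-series; mu = 2 gives A_2.

A_{2}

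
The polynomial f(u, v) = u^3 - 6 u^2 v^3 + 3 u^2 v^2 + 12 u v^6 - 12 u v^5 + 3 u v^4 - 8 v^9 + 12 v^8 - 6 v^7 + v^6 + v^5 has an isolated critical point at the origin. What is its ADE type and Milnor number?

Type E_{8}, Milnor number mu = 8.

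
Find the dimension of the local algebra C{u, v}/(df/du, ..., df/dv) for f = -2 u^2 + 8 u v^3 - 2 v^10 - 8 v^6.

The Hessian of f at 0 has rank 1. Corank 1: A-series; mu = 9 gives A_9.

9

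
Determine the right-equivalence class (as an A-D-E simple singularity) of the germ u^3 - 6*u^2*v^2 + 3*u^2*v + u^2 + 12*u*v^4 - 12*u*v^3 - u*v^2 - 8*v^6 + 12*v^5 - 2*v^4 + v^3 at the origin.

A_2

The Hessian of f at 0 has rank 1. Corank 1: A-series; mu = 2 gives A_2.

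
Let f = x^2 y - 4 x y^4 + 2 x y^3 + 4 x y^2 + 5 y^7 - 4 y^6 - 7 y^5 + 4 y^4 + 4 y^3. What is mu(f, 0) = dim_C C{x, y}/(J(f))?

The Hessian of f at 0 is [[0, 0], [0, 0]] with rank 0, so corank 2. A Groebner basis of the Jacobian ideal J(f) in C{x,y} is {2*x^2/3 + x*y^3 + 11*x*y^2/6 + 17*x*y/4 + 21*y^3/4 + 35*y^2/6, -x*y/2 + y^4 - y^3/2 - y^2, x^3 + 23*x^2/3 + 19*x*y^2/3 + 36*x*y + 26*y^3 + 124*y^2/3, x^2*y - 4*x^2/3 + 5*x*y^2/6 - 25*x*y/4 - 13*y^3/4 - 43*y^2/6}; counting standard monomials gives mu = 8. Corank 2; j^3 = y*(x + 2*y)^2 has shape L^2 M (L != M), so D-series; mu = 8 gives D_8.

8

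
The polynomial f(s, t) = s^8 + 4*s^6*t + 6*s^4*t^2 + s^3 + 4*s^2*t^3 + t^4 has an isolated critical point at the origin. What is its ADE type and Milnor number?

Type E_{6}, Milnor number mu = 6.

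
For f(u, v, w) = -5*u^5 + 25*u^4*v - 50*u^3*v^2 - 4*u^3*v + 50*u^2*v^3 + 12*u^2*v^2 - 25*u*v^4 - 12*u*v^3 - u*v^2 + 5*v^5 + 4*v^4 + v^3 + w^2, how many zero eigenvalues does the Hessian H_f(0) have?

2

The Hessian at 0 is [[0, 0, 0], [0, 0, 0], [0, 0, 2]] of rank 1; hence corank 2.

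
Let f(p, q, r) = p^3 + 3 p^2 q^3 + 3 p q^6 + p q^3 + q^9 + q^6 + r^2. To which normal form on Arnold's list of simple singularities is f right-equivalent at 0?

E_7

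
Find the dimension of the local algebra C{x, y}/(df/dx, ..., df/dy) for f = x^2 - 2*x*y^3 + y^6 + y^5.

4

The Hessian of f at 0 is [[2, 0], [0, 0]] with rank 1, so corank 1. A Groebner basis of the Jacobian ideal J(f) in C{x,y} is {-x + y^3, x^2, x*y}; counting standard monomials gives mu = 4. Corank 1: A-series; mu = 4 gives A_4.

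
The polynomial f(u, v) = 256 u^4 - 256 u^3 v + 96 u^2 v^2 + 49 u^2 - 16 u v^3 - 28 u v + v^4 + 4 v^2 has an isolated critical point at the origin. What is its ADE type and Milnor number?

Type A_{3}, Milnor number mu = 3.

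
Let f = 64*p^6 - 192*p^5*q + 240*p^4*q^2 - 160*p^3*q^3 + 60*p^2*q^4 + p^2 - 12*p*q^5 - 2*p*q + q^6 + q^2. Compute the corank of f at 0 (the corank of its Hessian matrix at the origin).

The Hessian at 0 is [[2, -2], [-2, 2]] of rank 1; hence corank 1.

1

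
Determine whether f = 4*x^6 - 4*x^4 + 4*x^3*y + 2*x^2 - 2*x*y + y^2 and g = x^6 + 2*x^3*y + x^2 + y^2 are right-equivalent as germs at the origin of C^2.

Yes.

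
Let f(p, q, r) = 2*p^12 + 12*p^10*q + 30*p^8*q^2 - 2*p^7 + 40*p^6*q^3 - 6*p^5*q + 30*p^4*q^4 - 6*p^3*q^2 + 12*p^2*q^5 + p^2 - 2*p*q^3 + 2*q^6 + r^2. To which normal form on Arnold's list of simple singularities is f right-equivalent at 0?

The Hessian of f at 0 has rank 2. Corank 1: A-series; mu = 5 gives A_5.

A_{5}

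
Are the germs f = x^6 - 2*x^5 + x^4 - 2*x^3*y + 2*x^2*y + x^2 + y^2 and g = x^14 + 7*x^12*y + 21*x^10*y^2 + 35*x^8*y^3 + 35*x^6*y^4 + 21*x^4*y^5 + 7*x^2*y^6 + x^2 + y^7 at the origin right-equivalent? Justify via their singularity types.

The Hessian of f at 0 has rank 2. Corank 0: nondegenerate Morse point, so A_1. The Hessian of g at 0 has rank 1. Corank 1: A-series; mu = 6 gives A_6. f is A_1 but g is A_6, hence not right-equivalent.

No.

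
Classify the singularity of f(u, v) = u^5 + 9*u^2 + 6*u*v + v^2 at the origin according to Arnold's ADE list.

A_4

The Hessian of f at 0 has rank 1. Corank 1: A-series; mu = 4 gives A_4.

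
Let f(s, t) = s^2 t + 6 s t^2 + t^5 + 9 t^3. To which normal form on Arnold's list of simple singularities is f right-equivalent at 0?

D_6

The Hessian of f at 0 is [[0, 0], [0, 0]] with rank 0, so corank 2. A Groebner basis of the Jacobian ideal J(f) in C{s,t} is {s^2/5 + t^4 - 9*t^2/5, s^3 + 27*t^3, s*t + 3*t^2}; counting standard monomials gives mu = 6. Corank 2; j^3 = t*(s + 3*t)^2 has shape L^2 M (L != M), so D-series; mu = 6 gives D_6.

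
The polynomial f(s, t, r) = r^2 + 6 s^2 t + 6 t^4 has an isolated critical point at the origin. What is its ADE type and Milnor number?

The Hessian of f at 0 is [[0, 0, 0], [0, 0, 0], [0, 0, 2]] with rank 1, so corank 2. A Groebner basis of the Jacobian ideal J(f) in C{s,t,r} is {s^3, s^2/4 + t^3, s*t, r}; counting standard monomials gives mu = 5. Corank 2; j^3 = 6*s^2*t has shape L^2 M (L != M), so D-series; mu = 5 gives D_5.

Type D_{5}, Milnor number mu = 5.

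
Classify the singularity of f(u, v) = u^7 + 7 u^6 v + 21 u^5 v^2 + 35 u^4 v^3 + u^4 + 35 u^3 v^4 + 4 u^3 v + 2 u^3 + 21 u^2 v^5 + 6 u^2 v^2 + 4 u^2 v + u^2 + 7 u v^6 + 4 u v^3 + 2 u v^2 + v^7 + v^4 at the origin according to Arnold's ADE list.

A6

The Hessian of f at 0 has rank 1. Corank 1: A-series; mu = 6 gives A_6.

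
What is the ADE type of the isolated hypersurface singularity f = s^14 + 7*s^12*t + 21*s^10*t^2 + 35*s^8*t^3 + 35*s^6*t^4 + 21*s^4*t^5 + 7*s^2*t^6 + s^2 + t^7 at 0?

A_6

The Hessian of f at 0 has rank 1. Corank 1: A-series; mu = 6 gives A_6.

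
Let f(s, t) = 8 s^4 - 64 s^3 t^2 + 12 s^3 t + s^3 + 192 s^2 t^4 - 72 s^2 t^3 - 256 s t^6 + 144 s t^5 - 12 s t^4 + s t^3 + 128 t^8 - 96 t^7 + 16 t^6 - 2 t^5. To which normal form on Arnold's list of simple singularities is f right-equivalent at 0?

E_{7}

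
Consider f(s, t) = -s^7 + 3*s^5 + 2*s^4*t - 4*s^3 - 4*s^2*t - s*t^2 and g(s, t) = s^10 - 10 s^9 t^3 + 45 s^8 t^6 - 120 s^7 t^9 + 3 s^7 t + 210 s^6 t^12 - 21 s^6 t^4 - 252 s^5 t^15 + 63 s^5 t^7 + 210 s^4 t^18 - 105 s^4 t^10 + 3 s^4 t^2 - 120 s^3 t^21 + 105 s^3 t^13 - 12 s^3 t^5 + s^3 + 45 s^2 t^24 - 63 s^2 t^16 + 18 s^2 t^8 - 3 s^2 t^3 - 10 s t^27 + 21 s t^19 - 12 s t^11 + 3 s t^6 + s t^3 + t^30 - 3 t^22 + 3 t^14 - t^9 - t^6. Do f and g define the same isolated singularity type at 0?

The Hessian of f at 0 has rank 0. Corank 2; j^3 = -s*(2*s + t)^2 has shape L^2 M (L != M), so D-series; mu = 6 gives D_6. The Hessian of g at 0 has rank 0. Corank 2; j^3 = s^3 is a perfect cube, so E-series; the 4-jet and mu = 7 give E_7. f is D_6 but g is E_7, hence not right-equivalent.

No.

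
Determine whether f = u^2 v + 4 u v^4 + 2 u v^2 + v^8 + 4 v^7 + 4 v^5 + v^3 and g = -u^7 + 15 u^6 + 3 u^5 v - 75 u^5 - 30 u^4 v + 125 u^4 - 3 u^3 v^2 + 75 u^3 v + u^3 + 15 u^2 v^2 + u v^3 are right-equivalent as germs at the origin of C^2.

No.

The Hessian of f at 0 has rank 0. Corank 2; j^3 = v*(u + v)^2 has shape L^2 M (L != M), so D-series; mu = 9 gives D_9. The Hessian of g at 0 has rank 0. Corank 2; j^3 = u^3 is a perfect cube, so E-series; the 4-jet and mu = 7 give E_7. f is D_9 but g is E_7, hence not right-equivalent.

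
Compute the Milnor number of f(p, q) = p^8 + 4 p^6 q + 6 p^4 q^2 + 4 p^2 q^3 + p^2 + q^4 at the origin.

The Hessian of f at 0 is [[2, 0], [0, 0]] with rank 1, so corank 1. A Groebner basis of the Jacobian ideal J(f) in C{p,q} is {q^3, p}; counting standard monomials gives mu = 3. Corank 1: A-series; mu = 3 gives A_3.

3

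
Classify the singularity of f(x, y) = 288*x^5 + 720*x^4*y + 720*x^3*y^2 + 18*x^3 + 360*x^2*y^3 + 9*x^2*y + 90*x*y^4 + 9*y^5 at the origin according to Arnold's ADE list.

The Hessian of f at 0 has rank 0. Corank 2; j^3 = 9*x^2*(2*x + y) has shape L^2 M (L != M), so D-series; mu = 6 gives D_6.

D_6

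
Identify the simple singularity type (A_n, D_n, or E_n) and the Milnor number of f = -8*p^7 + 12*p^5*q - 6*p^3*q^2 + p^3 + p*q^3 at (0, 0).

Type E7, Milnor number mu = 7.

The Hessian of f at 0 has rank 0. Corank 2; j^3 = p^3 is a perfect cube, so E-series; the 4-jet and mu = 7 give E_7.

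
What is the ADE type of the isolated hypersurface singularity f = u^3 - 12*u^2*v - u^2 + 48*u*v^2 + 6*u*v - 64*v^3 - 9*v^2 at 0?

The Hessian of f at 0 has rank 1. Corank 1: A-series; mu = 2 gives A_2.

A_{2}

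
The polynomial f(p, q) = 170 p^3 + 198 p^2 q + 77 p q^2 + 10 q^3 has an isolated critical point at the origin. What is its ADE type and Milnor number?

The Hessian of f at 0 has rank 0. Corank 2; j^3 = (5*p + 2*q)*(34*p^2 + 26*p*q + 5*q^2) splits into three distinct lines over C (the quadratic factor has nonzero discriminant), so D_4.

Type D_4, Milnor number mu = 4.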